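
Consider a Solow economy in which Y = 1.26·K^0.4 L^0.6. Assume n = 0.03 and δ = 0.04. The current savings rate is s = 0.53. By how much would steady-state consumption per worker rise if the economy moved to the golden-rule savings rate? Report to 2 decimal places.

The effective depreciation rate is n + δ = 0.03 + 0.04 = 0.07.
Current steady state (s = 0.53): k* = (0.53·1.26/0.07)^(1/0.6) ≈ 42.9122, y* = 1.26·42.9122^0.4 ≈ 5.6676, c* = (1−0.53)·5.6676 ≈ 2.6638.
Maximizing c = f(k) − (n+δ)·k gives f'(k) = n+δ, i.e. 0.4·1.26·k^(0.4−1) = 0.07, so k_gold = (0.4·1.26/0.07)^(1/0.6) ≈ 26.8465.
y_gold = 1.26·26.8465^0.4 ≈ 4.6981, c_gold = y_gold − 0.07·k_gold ≈ 2.8189.
Gain: Δc = 2.8189 − 2.6638 ≈ 0.1551.

Δc ≈ 0.16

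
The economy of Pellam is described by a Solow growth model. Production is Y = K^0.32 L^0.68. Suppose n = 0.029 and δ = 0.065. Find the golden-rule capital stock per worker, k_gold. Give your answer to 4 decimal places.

The effective depreciation rate is n + δ = 0.029 + 0.065 = 0.094.
Golden rule sets MPK = n+δ: 0.32·k^(0.32−1) = 0.094, so k_gold = (0.32/0.094)^(1/0.68) ≈ 6.0588.

k_gold ≈ 6.0588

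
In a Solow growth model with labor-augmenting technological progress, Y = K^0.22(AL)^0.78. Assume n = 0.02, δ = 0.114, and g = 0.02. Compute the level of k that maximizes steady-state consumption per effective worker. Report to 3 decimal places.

k_gold ≈ 1.580

Break-even investment rate: n + g + δ = 0.02 + 0.02 + 0.114 = 0.154.
At the golden rule the marginal product of capital equals n+g+δ: 0.22·k^(0.22−1) = 0.154. Solving, k_gold = (0.22/0.154)^(1/0.78) ≈ 1.5798.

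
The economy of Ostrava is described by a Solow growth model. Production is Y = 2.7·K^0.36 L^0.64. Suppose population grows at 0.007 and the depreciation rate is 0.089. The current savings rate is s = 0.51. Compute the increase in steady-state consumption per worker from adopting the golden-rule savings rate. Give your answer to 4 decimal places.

Δc ≈ 0.4364

Break-even investment rate: n + δ = 0.007 + 0.089 = 0.096.
Current steady state (s = 0.51): k* = (0.51·2.7/0.096)^(1/0.64) ≈ 64.1631, y* = 2.7·64.1631^0.36 ≈ 12.0778, c* = (1−0.51)·12.0778 ≈ 5.9181.
Setting f'(k) = n+δ gives 0.36·2.7·k^(0.36−1) = 0.096, hence k_gold = (0.36·2.7/0.096)^(1/0.64) ≈ 37.2331.
y_gold = 2.7·37.2331^0.36 ≈ 9.9288, c_gold = y_gold − 0.096·k_gold ≈ 6.3545.
Gain: Δc = 6.3545 − 5.9181 ≈ 0.4364.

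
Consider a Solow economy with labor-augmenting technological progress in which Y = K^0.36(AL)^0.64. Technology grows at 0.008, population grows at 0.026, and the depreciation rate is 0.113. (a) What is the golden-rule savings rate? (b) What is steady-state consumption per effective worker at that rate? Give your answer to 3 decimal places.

(a) s_gold = 0.360; (b) c_gold ≈ 1.059

Capital per effective worker breaks even when investment replaces (n + g + δ)·k; here n + g + δ = 0.147.
For Cobb-Douglas, s_gold equals capital's share: s_gold = 0.36.
Setting f'(k) = n+g+δ gives 0.36·k^(0.36−1) = 0.147, hence k_gold = (0.36/0.147)^(1/0.64) ≈ 4.0531.
y_gold = 4.0531^0.36 ≈ 1.6550; c_gold = (1−0.36)·y_gold ≈ 1.0592.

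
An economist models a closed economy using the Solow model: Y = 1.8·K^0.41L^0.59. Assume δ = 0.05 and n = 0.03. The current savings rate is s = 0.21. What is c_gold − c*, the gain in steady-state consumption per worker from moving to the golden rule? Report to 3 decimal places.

Δc ≈ 0.790

n + δ = 0.03 + 0.05 = 0.08.
Current steady state (s = 0.21): k* = (0.21·1.8/0.08)^(1/0.59) ≈ 13.9013, y* = 1.8·13.9013^0.41 ≈ 5.2957, c* = (1−0.21)·5.2957 ≈ 4.1836.
Golden rule sets MPK = n+δ: 0.41·1.8·k^(0.41−1) = 0.08, so k_gold = (0.41·1.8/0.08)^(1/0.59) ≈ 43.2052.
y_gold = 1.8·43.2052^0.41 ≈ 8.4303, c_gold = y_gold − 0.08·k_gold ≈ 4.9739.
Gain: Δc = 4.9739 − 4.1836 ≈ 0.7903.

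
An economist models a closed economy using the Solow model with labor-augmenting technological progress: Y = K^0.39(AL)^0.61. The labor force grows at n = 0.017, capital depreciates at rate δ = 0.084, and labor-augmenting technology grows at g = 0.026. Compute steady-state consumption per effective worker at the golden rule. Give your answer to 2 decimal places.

Capital per effective worker breaks even when investment replaces (n + g + δ)·k; here n + g + δ = 0.127.
Golden rule sets MPK = n+g+δ: 0.39·k^(0.39−1) = 0.127, so k_gold = (0.39/0.127)^(1/0.61) ≈ 6.2920.
y_gold = 6.2920^0.39 ≈ 2.0489.
c_gold = y_gold − (n+g+δ)·k_gold = 2.0489 − 0.127·6.2920 ≈ 1.2498.

c_gold ≈ 1.25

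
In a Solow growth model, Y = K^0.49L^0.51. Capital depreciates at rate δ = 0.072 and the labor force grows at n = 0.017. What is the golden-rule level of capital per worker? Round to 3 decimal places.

k_gold ≈ 28.351

Break-even investment rate: n + δ = 0.017 + 0.072 = 0.089.
Setting f'(k) = n+δ gives 0.49·k^(0.49−1) = 0.089, hence k_gold = (0.49/0.089)^(1/0.51) ≈ 28.3505.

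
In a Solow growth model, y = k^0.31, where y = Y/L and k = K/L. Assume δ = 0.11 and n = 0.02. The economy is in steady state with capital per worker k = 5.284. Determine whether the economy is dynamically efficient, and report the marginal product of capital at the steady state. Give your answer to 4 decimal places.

n + δ = 0.02 + 0.11 = 0.13.
MPK = 0.31·k^(0.31−1) = 0.31·5.284^(-0.69) ≈ 0.0983.
MPK < 0.13, so the economy is dynamically inefficient (over-saving).

dynamically inefficient; MPK ≈ 0.0983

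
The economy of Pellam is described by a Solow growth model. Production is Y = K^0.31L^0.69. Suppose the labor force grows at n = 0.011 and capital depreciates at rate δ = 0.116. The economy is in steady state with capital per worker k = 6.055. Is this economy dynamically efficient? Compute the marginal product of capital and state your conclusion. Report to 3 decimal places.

dynamically inefficient; MPK ≈ 0.089

The effective depreciation rate is n + δ = 0.011 + 0.116 = 0.127.
MPK = 0.31·k^(0.31−1) = 0.31·6.055^(-0.69) ≈ 0.0895.
MPK < 0.127, so the economy is dynamically inefficient (over-saving).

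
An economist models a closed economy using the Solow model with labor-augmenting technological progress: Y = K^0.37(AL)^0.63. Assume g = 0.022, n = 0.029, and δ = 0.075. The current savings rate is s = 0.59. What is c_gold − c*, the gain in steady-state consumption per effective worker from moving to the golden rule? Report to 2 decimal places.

Δc ≈ 0.17

The effective depreciation rate is n + g + δ = 0.029 + 0.022 + 0.075 = 0.126.
Current steady state (s = 0.59): k* = (0.59/0.126)^(1/0.63) ≈ 11.5946, y* = 11.5946^0.37 ≈ 2.4761, c* = (1−0.59)·2.4761 ≈ 1.0152.
At the golden rule the marginal product of capital equals n+g+δ: 0.37·k^(0.37−1) = 0.126. Solving, k_gold = (0.37/0.126)^(1/0.63) ≈ 5.5283.
y_gold = 5.5283^0.37 ≈ 1.8826, c_gold = y_gold − 0.126·k_gold ≈ 1.1860.
Gain: Δc = 1.1860 − 1.0152 ≈ 0.1708.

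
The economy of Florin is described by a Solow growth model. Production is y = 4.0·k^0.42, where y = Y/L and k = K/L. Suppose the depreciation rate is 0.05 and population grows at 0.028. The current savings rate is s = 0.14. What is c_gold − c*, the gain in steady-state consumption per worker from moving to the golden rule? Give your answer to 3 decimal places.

Δc ≈ 7.087

The effective depreciation rate is n + δ = 0.028 + 0.05 = 0.078.
Current steady state (s = 0.14): k* = (0.14·4.0/0.078)^(1/0.58) ≈ 29.9242, y* = 4.0·29.9242^0.42 ≈ 16.6721, c* = (1−0.14)·16.6721 ≈ 14.3380.
Setting f'(k) = n+δ gives 0.42·4.0·k^(0.42−1) = 0.078, hence k_gold = (0.42·4.0/0.078)^(1/0.58) ≈ 198.9051.
y_gold = 4.0·198.9051^0.42 ≈ 36.9395, c_gold = y_gold − 0.078·k_gold ≈ 21.4249.
Gain: Δc = 21.4249 − 14.3380 ≈ 7.0869.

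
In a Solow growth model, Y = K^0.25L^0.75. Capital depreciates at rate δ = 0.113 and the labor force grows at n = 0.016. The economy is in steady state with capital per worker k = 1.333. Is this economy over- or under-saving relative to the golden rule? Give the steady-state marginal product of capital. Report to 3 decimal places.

under-saving; MPK ≈ 0.202

The effective depreciation rate is n + δ = 0.016 + 0.113 = 0.129.
MPK = 0.25·k^(0.25−1) = 0.25·1.333^(-0.75) ≈ 0.2015.
MPK > 0.129, so the economy is dynamically efficient (under-saving).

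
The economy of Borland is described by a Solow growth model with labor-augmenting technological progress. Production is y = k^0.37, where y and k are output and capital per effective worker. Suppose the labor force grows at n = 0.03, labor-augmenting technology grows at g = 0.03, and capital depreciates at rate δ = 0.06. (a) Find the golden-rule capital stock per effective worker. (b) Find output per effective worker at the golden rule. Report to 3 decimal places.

(a) k_gold ≈ 5.973; (b) y_gold ≈ 1.937

The effective depreciation rate is n + g + δ = 0.03 + 0.03 + 0.06 = 0.12.
Setting f'(k) = n+g+δ gives 0.37·k^(0.37−1) = 0.12, hence k_gold = (0.37/0.12)^(1/0.63) ≈ 5.9734.
y_gold = 5.9734^0.37 ≈ 1.9373.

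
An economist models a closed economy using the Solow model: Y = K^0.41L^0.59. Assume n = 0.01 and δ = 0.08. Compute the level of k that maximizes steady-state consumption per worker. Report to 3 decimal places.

k_gold ≈ 13.067

The effective depreciation rate is n + δ = 0.01 + 0.08 = 0.09.
At the golden rule the marginal product of capital equals n+δ: 0.41·k^(0.41−1) = 0.09. Solving, k_gold = (0.41/0.09)^(1/0.59) ≈ 13.0669.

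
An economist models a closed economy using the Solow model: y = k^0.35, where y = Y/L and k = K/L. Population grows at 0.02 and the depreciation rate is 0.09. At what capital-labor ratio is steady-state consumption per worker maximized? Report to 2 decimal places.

n + δ = 0.02 + 0.09 = 0.11.
At the golden rule the marginal product of capital equals n+δ: 0.35·k^(0.35−1) = 0.11. Solving, k_gold = (0.35/0.11)^(1/0.65) ≈ 5.9340.

k_gold ≈ 5.93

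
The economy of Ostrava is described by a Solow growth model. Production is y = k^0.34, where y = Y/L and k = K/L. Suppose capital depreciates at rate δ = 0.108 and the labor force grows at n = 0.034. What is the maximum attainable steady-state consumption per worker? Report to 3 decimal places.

Capital per worker breaks even when investment replaces (n + δ)·k; here n + δ = 0.142.
Setting f'(k) = n+δ gives 0.34·k^(0.34−1) = 0.142, hence k_gold = (0.34/0.142)^(1/0.66) ≈ 3.7543.
y_gold = 3.7543^0.34 ≈ 1.5680.
c_gold = y_gold − (n+δ)·k_gold = 1.5680 − 0.142·3.7543 ≈ 1.0349.

c_gold ≈ 1.035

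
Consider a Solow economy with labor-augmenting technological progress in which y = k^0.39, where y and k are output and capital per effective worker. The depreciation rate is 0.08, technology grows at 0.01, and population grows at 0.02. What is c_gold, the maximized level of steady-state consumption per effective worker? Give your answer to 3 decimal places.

c_gold ≈ 1.370

Break-even investment rate: n + g + δ = 0.02 + 0.01 + 0.08 = 0.11.
Golden rule sets MPK = n+g+δ: 0.39·k^(0.39−1) = 0.11, so k_gold = (0.39/0.11)^(1/0.61) ≈ 7.9635.
y_gold = 7.9635^0.39 ≈ 2.2461.
c_gold = y_gold − (n+g+δ)·k_gold = 2.2461 − 0.11·7.9635 ≈ 1.3701.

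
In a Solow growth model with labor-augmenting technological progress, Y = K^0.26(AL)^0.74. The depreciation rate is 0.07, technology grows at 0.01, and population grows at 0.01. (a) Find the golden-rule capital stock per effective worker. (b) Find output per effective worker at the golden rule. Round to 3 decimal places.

(a) k_gold ≈ 4.194; (b) y_gold ≈ 1.452

n + g + δ = 0.01 + 0.01 + 0.07 = 0.09.
Maximizing c = f(k) − (n+g+δ)·k gives f'(k) = n+g+δ, i.e. 0.26·k^(0.26−1) = 0.09, so k_gold = (0.26/0.09)^(1/0.74) ≈ 4.1938.
y_gold = 4.1938^0.26 ≈ 1.4517.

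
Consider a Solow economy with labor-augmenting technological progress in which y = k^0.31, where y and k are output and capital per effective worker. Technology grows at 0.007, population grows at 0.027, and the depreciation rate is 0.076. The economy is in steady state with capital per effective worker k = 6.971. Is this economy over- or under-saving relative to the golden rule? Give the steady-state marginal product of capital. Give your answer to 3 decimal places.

over-saving; MPK ≈ 0.081

n + g + δ = 0.027 + 0.007 + 0.076 = 0.11.
MPK = 0.31·k^(0.31−1) = 0.31·6.971^(-0.69) ≈ 0.0812.
MPK < 0.11, so the economy is dynamically inefficient (over-saving).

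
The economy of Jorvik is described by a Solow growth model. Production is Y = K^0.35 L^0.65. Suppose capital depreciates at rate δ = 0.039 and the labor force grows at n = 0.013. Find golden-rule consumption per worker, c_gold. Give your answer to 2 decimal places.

c_gold ≈ 1.81

The effective depreciation rate is n + δ = 0.013 + 0.039 = 0.052.
Setting f'(k) = n+δ gives 0.35·k^(0.35−1) = 0.052, hence k_gold = (0.35/0.052)^(1/0.65) ≈ 18.7908.
y_gold = 18.7908^0.35 ≈ 2.7918.
c_gold = y_gold − (n+δ)·k_gold = 2.7918 − 0.052·18.7908 ≈ 1.8147.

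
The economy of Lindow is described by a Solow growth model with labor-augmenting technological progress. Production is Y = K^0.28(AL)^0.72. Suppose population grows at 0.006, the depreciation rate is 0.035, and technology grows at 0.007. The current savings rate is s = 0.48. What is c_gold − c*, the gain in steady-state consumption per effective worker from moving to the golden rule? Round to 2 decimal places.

Break-even investment rate: n + g + δ = 0.006 + 0.007 + 0.035 = 0.048.
Current steady state (s = 0.48): k* = (0.48/0.048)^(1/0.72) ≈ 24.4844, y* = 24.4844^0.28 ≈ 2.4484, c* = (1−0.48)·2.4484 ≈ 1.2732.
Maximizing c = f(k) − (n+g+δ)·k gives f'(k) = n+g+δ, i.e. 0.28·k^(0.28−1) = 0.048, so k_gold = (0.28/0.048)^(1/0.72) ≈ 11.5817.
y_gold = 11.5817^0.28 ≈ 1.9854, c_gold = y_gold − 0.048·k_gold ≈ 1.4295.
Gain: Δc = 1.4295 − 1.2732 ≈ 0.1563.

Δc ≈ 0.16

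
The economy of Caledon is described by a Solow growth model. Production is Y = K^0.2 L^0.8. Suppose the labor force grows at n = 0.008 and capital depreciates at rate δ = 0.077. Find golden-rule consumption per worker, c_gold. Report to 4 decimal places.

Capital per worker breaks even when investment replaces (n + δ)·k; here n + δ = 0.085.
Setting f'(k) = n+δ gives 0.2·k^(0.2−1) = 0.085, hence k_gold = (0.2/0.085)^(1/0.8) ≈ 2.9142.
y_gold = 2.9142^0.2 ≈ 1.2385.
c_gold = y_gold − (n+δ)·k_gold = 1.2385 − 0.085·2.9142 ≈ 0.9908.

c_gold ≈ 0.9908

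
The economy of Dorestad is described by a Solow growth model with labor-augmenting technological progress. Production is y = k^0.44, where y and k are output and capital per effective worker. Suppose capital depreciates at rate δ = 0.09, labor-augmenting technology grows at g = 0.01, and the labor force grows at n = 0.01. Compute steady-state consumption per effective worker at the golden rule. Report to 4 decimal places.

c_gold ≈ 1.6643

n + g + δ = 0.01 + 0.01 + 0.09 = 0.11.
Setting f'(k) = n+g+δ gives 0.44·k^(0.44−1) = 0.11, hence k_gold = (0.44/0.11)^(1/0.56) ≈ 11.8880.
y_gold = 11.8880^0.44 ≈ 2.9720.
c_gold = y_gold − (n+g+δ)·k_gold = 2.9720 − 0.11·11.8880 ≈ 1.6643.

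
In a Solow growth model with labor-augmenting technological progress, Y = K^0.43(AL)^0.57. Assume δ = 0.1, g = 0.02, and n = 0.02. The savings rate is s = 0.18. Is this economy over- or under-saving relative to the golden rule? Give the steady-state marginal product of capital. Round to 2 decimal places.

The effective depreciation rate is n + g + δ = 0.02 + 0.02 + 0.1 = 0.14.
Steady-state k*: s·k^0.43 = 0.14·k gives k* = (0.18/0.14)^(1/0.57) ≈ 1.5541.
MPK = 0.43·1.5541^(-0.57) ≈ 0.3344.
MPK > n+g+δ = 0.14, so the economy is dynamically efficient (under-saving).

under-saving; MPK ≈ 0.33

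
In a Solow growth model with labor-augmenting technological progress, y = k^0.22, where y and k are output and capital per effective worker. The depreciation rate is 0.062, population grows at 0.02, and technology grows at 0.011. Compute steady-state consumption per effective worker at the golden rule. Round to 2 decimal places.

n + g + δ = 0.02 + 0.011 + 0.062 = 0.093.
Maximizing c = f(k) − (n+g+δ)·k gives f'(k) = n+g+δ, i.e. 0.22·k^(0.22−1) = 0.093, so k_gold = (0.22/0.093)^(1/0.78) ≈ 3.0159.
y_gold = 3.0159^0.22 ≈ 1.2749.
c_gold = y_gold − (n+g+δ)·k_gold = 1.2749 − 0.093·3.0159 ≈ 0.9944.

c_gold ≈ 0.99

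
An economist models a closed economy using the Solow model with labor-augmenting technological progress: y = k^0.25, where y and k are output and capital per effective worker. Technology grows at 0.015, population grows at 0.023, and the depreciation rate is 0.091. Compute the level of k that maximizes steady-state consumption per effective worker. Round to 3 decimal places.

k_gold ≈ 2.416

The effective depreciation rate is n + g + δ = 0.023 + 0.015 + 0.091 = 0.129.
Maximizing c = f(k) − (n+g+δ)·k gives f'(k) = n+g+δ, i.e. 0.25·k^(0.25−1) = 0.129, so k_gold = (0.25/0.129)^(1/0.75) ≈ 2.4162.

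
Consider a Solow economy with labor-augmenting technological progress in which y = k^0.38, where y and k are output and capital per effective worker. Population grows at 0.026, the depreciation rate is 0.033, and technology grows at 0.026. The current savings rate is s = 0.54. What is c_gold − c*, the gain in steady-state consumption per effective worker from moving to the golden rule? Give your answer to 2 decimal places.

Δc ≈ 0.12

Break-even investment rate: n + g + δ = 0.026 + 0.026 + 0.033 = 0.085.
Current steady state (s = 0.54): k* = (0.54/0.085)^(1/0.62) ≈ 19.7297, y* = 19.7297^0.38 ≈ 3.1056, c* = (1−0.54)·3.1056 ≈ 1.4286.
Golden rule sets MPK = n+g+δ: 0.38·k^(0.38−1) = 0.085, so k_gold = (0.38/0.085)^(1/0.62) ≈ 11.1937.
y_gold = 11.1937^0.38 ≈ 2.5039, c_gold = y_gold − 0.085·k_gold ≈ 1.5524.
Gain: Δc = 1.5524 − 1.4286 ≈ 0.1238.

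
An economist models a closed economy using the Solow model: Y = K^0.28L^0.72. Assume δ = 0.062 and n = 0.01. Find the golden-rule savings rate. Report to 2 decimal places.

s_gold = 0.28

n + δ = 0.01 + 0.062 = 0.072.
At the golden rule MPK = n+δ, and in any Cobb-Douglas steady state s = (n+δ)·k/y = MPK·k/y = capital's share 0.28.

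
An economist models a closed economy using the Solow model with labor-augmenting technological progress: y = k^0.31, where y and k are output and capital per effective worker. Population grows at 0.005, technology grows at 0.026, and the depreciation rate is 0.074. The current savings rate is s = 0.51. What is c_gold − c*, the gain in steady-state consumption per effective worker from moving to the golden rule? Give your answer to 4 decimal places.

Δc ≈ 0.1255

The effective depreciation rate is n + g + δ = 0.005 + 0.026 + 0.074 = 0.105.
Current steady state (s = 0.51): k* = (0.51/0.105)^(1/0.69) ≈ 9.8800, y* = 9.8800^0.31 ≈ 2.0341, c* = (1−0.51)·2.0341 ≈ 0.9967.
At the golden rule the marginal product of capital equals n+g+δ: 0.31·k^(0.31−1) = 0.105. Solving, k_gold = (0.31/0.105)^(1/0.69) ≈ 4.8019.
y_gold = 4.8019^0.31 ≈ 1.6264, c_gold = y_gold − 0.105·k_gold ≈ 1.1222.
Gain: Δc = 1.1222 − 0.9967 ≈ 0.1255.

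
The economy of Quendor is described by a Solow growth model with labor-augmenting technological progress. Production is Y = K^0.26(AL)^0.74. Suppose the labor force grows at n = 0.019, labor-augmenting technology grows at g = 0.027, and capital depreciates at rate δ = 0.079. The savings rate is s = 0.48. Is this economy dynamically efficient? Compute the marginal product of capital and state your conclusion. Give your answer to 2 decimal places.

dynamically inefficient; MPK ≈ 0.07

Capital per effective worker breaks even when investment replaces (n + g + δ)·k; here n + g + δ = 0.125.
Steady-state k*: s·k^0.26 = 0.125·k gives k* = (0.48/0.125)^(1/0.74) ≈ 6.1608.
MPK = 0.26·6.1608^(-0.74) ≈ 0.0677.
MPK < n+g+δ = 0.125, so the economy is dynamically inefficient (over-saving).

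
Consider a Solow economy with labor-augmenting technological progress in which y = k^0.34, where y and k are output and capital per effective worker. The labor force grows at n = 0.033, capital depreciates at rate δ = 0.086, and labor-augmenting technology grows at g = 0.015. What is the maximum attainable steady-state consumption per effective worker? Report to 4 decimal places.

n + g + δ = 0.033 + 0.015 + 0.086 = 0.134.
Setting f'(k) = n+g+δ gives 0.34·k^(0.34−1) = 0.134, hence k_gold = (0.34/0.134)^(1/0.66) ≈ 4.0991.
y_gold = 4.0991^0.34 ≈ 1.6155.
c_gold = y_gold − (n+g+δ)·k_gold = 1.6155 − 0.134·4.0991 ≈ 1.0662.

c_gold ≈ 1.0662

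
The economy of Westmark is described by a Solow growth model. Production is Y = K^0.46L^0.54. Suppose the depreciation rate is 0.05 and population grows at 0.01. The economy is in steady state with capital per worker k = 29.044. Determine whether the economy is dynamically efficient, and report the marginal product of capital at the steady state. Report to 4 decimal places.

n + δ = 0.01 + 0.05 = 0.06.
MPK = 0.46·k^(0.46−1) = 0.46·29.044^(-0.54) ≈ 0.0746.
MPK > 0.06, so the economy is dynamically efficient (under-saving).

dynamically efficient; MPK ≈ 0.0746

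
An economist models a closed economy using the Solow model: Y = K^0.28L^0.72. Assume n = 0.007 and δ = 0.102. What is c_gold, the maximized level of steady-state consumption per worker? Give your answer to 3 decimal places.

c_gold ≈ 1.039

n + δ = 0.007 + 0.102 = 0.109.
Setting f'(k) = n+δ gives 0.28·k^(0.28−1) = 0.109, hence k_gold = (0.28/0.109)^(1/0.72) ≈ 3.7074.
y_gold = 3.7074^0.28 ≈ 1.4432.
c_gold = y_gold − (n+δ)·k_gold = 1.4432 − 0.109·3.7074 ≈ 1.0391.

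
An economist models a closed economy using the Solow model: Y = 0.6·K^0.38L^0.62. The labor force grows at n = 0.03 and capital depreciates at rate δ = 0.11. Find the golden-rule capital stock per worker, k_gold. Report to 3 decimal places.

k_gold ≈ 2.196

Capital per worker breaks even when investment replaces (n + δ)·k; here n + δ = 0.14.
Golden rule sets MPK = n+δ: 0.38·0.6·k^(0.38−1) = 0.14, so k_gold = (0.38·0.6/0.14)^(1/0.62) ≈ 2.1960.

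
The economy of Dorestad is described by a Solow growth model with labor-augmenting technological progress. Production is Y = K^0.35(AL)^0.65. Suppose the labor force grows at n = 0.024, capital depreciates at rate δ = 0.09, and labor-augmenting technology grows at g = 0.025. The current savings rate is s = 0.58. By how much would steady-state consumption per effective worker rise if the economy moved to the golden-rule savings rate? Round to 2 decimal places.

The effective depreciation rate is n + g + δ = 0.024 + 0.025 + 0.09 = 0.139.
Current steady state (s = 0.58): k* = (0.58/0.139)^(1/0.65) ≈ 9.0050, y* = 9.0050^0.35 ≈ 2.1581, c* = (1−0.58)·2.1581 ≈ 0.9064.
Golden rule sets MPK = n+g+δ: 0.35·k^(0.35−1) = 0.139, so k_gold = (0.35/0.139)^(1/0.65) ≈ 4.1400.
y_gold = 4.1400^0.35 ≈ 1.6442, c_gold = y_gold − 0.139·k_gold ≈ 1.0687.
Gain: Δc = 1.0687 − 0.9064 ≈ 0.1623.

Δc ≈ 0.16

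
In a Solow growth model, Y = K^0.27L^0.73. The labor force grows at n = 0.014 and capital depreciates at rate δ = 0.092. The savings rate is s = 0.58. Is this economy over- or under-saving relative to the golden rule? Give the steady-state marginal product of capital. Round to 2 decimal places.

over-saving; MPK ≈ 0.05

n + δ = 0.014 + 0.092 = 0.106.
Steady-state k*: s·k^0.27 = 0.106·k gives k* = (0.58/0.106)^(1/0.73) ≈ 10.2595.
MPK = 0.27·10.2595^(-0.73) ≈ 0.0493.
MPK < n+δ = 0.106, so the economy is dynamically inefficient (over-saving).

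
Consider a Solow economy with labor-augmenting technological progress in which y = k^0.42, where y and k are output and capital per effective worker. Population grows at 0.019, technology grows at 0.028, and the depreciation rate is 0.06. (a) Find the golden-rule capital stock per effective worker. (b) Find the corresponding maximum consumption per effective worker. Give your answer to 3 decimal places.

(a) k_gold ≈ 10.566; (b) c_gold ≈ 1.561

Break-even investment rate: n + g + δ = 0.019 + 0.028 + 0.06 = 0.107.
Setting f'(k) = n+g+δ gives 0.42·k^(0.42−1) = 0.107, hence k_gold = (0.42/0.107)^(1/0.58) ≈ 10.5659.
y_gold = 10.5659^0.42 ≈ 2.6918; c_gold = y_gold − 0.107·k_gold ≈ 1.5612.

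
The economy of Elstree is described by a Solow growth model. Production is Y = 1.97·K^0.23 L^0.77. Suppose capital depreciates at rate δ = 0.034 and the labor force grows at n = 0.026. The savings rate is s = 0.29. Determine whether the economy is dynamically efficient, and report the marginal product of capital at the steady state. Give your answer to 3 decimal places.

dynamically inefficient; MPK ≈ 0.048

The effective depreciation rate is n + δ = 0.026 + 0.034 = 0.06.
Steady-state k*: s·A·k^0.23 = 0.06·k gives k* = (0.29·1.97/0.06)^(1/0.77) ≈ 18.6662.
MPK = 0.23·1.97·18.6662^(-0.77) ≈ 0.0476.
MPK < n+δ = 0.06, so the economy is dynamically inefficient (over-saving).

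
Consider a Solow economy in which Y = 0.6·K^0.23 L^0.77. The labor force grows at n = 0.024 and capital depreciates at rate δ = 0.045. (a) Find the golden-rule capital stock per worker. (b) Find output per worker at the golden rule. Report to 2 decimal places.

(a) k_gold ≈ 2.46; (b) y_gold ≈ 0.74

Break-even investment rate: n + δ = 0.024 + 0.045 = 0.069.
At the golden rule the marginal product of capital equals n+δ: 0.23·0.6·k^(0.23−1) = 0.069. Solving, k_gold = (0.23·0.6/0.069)^(1/0.77) ≈ 2.4601.
y_gold = 0.6·2.4601^0.23 ≈ 0.7380.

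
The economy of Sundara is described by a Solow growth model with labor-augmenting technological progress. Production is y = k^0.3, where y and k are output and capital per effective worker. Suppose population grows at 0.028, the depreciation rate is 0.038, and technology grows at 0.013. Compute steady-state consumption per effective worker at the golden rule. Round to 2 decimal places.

c_gold ≈ 1.24

n + g + δ = 0.028 + 0.013 + 0.038 = 0.079.
Maximizing c = f(k) − (n+g+δ)·k gives f'(k) = n+g+δ, i.e. 0.3·k^(0.3−1) = 0.079, so k_gold = (0.3/0.079)^(1/0.7) ≈ 6.7274.
y_gold = 6.7274^0.3 ≈ 1.7716.
c_gold = y_gold − (n+g+δ)·k_gold = 1.7716 − 0.079·6.7274 ≈ 1.2401.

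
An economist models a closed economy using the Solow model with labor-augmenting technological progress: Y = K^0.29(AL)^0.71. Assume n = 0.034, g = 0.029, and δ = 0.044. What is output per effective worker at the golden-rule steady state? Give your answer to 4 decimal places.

y_gold ≈ 1.5027

n + g + δ = 0.034 + 0.029 + 0.044 = 0.107.
Golden rule sets MPK = n+g+δ: 0.29·k^(0.29−1) = 0.107, so k_gold = (0.29/0.107)^(1/0.71) ≈ 4.0727.
Output: y_gold = k_gold^0.29 = 4.0727^0.29 ≈ 1.5027.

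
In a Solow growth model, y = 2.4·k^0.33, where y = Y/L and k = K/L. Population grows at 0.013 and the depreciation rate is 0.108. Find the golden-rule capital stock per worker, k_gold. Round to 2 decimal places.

Capital per worker breaks even when investment replaces (n + δ)·k; here n + δ = 0.121.
Setting f'(k) = n+δ gives 0.33·2.4·k^(0.33−1) = 0.121, hence k_gold = (0.33·2.4/0.121)^(1/0.67) ≈ 16.5128.

k_gold ≈ 16.51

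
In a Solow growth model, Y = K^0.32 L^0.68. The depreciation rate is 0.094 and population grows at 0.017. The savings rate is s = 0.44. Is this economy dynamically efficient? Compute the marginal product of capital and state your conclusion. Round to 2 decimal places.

dynamically inefficient; MPK ≈ 0.08

Capital per worker breaks even when investment replaces (n + δ)·k; here n + δ = 0.111.
Steady-state k*: s·k^0.32 = 0.111·k gives k* = (0.44/0.111)^(1/0.68) ≈ 7.5788.
MPK = 0.32·7.5788^(-0.68) ≈ 0.0807.
MPK < n+δ = 0.111, so the economy is dynamically inefficient (over-saving).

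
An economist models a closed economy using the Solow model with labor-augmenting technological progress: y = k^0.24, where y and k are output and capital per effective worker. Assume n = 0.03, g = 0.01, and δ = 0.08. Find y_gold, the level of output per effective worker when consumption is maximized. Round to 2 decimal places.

Break-even investment rate: n + g + δ = 0.03 + 0.01 + 0.08 = 0.12.
Maximizing c = f(k) − (n+g+δ)·k gives f'(k) = n+g+δ, i.e. 0.24·k^(0.24−1) = 0.12, so k_gold = (0.24/0.12)^(1/0.76) ≈ 2.4894.
Output: y_gold = k_gold^0.24 = 2.4894^0.24 ≈ 1.2447.

y_gold ≈ 1.24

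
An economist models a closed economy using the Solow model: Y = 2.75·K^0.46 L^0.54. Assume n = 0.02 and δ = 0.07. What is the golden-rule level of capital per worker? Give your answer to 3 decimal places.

Capital per worker breaks even when investment replaces (n + δ)·k; here n + δ = 0.09.
At the golden rule the marginal product of capital equals n+δ: 0.46·2.75·k^(0.46−1) = 0.09. Solving, k_gold = (0.46·2.75/0.09)^(1/0.54) ≈ 133.5502.

k_gold ≈ 133.550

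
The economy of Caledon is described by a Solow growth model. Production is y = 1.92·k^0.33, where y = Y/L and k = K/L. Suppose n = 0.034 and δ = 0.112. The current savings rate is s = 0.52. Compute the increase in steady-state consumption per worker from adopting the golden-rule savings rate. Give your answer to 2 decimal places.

Δc ≈ 0.27

Capital per worker breaks even when investment replaces (n + δ)·k; here n + δ = 0.146.
Current steady state (s = 0.52): k* = (0.52·1.92/0.146)^(1/0.67) ≈ 17.6277, y* = 1.92·17.6277^0.33 ≈ 4.9493, c* = (1−0.52)·4.9493 ≈ 2.3757.
Setting f'(k) = n+δ gives 0.33·1.92·k^(0.33−1) = 0.146, hence k_gold = (0.33·1.92/0.146)^(1/0.67) ≈ 8.9420.
y_gold = 1.92·8.9420^0.33 ≈ 3.9562, c_gold = y_gold − 0.146·k_gold ≈ 2.6506.
Gain: Δc = 2.6506 − 2.3757 ≈ 0.2750.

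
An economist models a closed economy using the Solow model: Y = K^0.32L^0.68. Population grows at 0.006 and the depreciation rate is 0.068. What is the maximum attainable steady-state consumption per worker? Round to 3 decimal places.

n + δ = 0.006 + 0.068 = 0.074.
Golden rule sets MPK = n+δ: 0.32·k^(0.32−1) = 0.074, so k_gold = (0.32/0.074)^(1/0.68) ≈ 8.6134.
y_gold = 8.6134^0.32 ≈ 1.9918.
c_gold = y_gold − (n+δ)·k_gold = 1.9918 − 0.074·8.6134 ≈ 1.3545.

c_gold ≈ 1.354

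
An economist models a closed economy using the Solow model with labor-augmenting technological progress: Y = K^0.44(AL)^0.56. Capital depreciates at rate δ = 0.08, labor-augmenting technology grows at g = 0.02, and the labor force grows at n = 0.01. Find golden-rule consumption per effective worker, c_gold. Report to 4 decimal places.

c_gold ≈ 1.6643

Break-even investment rate: n + g + δ = 0.01 + 0.02 + 0.08 = 0.11.
Maximizing c = f(k) − (n+g+δ)·k gives f'(k) = n+g+δ, i.e. 0.44·k^(0.44−1) = 0.11, so k_gold = (0.44/0.11)^(1/0.56) ≈ 11.8880.
y_gold = 11.8880^0.44 ≈ 2.9720.
c_gold = y_gold − (n+g+δ)·k_gold = 2.9720 − 0.11·11.8880 ≈ 1.6643.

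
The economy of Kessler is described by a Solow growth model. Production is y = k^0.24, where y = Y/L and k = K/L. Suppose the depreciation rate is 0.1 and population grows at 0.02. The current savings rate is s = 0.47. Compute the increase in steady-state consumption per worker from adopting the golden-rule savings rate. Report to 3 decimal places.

n + δ = 0.02 + 0.1 = 0.12.
Current steady state (s = 0.47): k* = (0.47/0.12)^(1/0.76) ≈ 6.0277, y* = 6.0277^0.24 ≈ 1.5390, c* = (1−0.47)·1.5390 ≈ 0.8157.
At the golden rule the marginal product of capital equals n+δ: 0.24·k^(0.24−1) = 0.12. Solving, k_gold = (0.24/0.12)^(1/0.76) ≈ 2.4894.
y_gold = 2.4894^0.24 ≈ 1.2447, c_gold = y_gold − 0.12·k_gold ≈ 0.9460.
Gain: Δc = 0.9460 − 0.8157 ≈ 0.1303.

Δc ≈ 0.130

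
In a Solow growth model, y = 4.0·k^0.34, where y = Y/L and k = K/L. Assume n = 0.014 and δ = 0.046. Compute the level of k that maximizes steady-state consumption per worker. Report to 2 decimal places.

n + δ = 0.014 + 0.046 = 0.06.
Setting f'(k) = n+δ gives 0.34·4.0·k^(0.34−1) = 0.06, hence k_gold = (0.34·4.0/0.06)^(1/0.66) ≈ 113.1404.

k_gold ≈ 113.14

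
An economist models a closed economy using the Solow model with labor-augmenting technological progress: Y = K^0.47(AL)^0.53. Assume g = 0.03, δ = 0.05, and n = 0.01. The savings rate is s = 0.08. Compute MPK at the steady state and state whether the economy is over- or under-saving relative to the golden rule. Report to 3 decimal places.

under-saving; MPK ≈ 0.529

Capital per effective worker breaks even when investment replaces (n + g + δ)·k; here n + g + δ = 0.09.
Steady-state k*: s·k^0.47 = 0.09·k gives k* = (0.08/0.09)^(1/0.53) ≈ 0.8007.
MPK = 0.47·0.8007^(-0.53) ≈ 0.5287.
MPK > n+g+δ = 0.09, so the economy is dynamically efficient (under-saving).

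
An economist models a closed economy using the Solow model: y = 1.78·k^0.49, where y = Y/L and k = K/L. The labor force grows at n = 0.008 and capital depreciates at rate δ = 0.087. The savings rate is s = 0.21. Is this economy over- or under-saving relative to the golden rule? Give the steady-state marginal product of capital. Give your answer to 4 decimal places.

under-saving; MPK ≈ 0.2217

n + δ = 0.008 + 0.087 = 0.095.
Steady-state k*: s·A·k^0.49 = 0.095·k gives k* = (0.21·1.78/0.095)^(1/0.51) ≈ 14.6724.
MPK = 0.49·1.78·14.6724^(-0.51) ≈ 0.2217.
MPK > n+δ = 0.095, so the economy is dynamically efficient (under-saving).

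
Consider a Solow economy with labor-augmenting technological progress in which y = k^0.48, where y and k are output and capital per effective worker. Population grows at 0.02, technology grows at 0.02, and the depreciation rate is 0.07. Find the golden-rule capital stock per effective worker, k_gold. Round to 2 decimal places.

The effective depreciation rate is n + g + δ = 0.02 + 0.02 + 0.07 = 0.11.
Setting f'(k) = n+g+δ gives 0.48·k^(0.48−1) = 0.11, hence k_gold = (0.48/0.11)^(1/0.52) ≈ 17.0011.

k_gold ≈ 17.00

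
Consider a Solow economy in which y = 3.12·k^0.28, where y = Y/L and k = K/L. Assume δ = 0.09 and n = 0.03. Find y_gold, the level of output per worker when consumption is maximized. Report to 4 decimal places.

y_gold ≈ 6.7519

Capital per worker breaks even when investment replaces (n + δ)·k; here n + δ = 0.12.
Setting f'(k) = n+δ gives 0.28·3.12·k^(0.28−1) = 0.12, hence k_gold = (0.28·3.12/0.12)^(1/0.72) ≈ 15.7545.
Output: y_gold = 3.12·k_gold^0.28 = 3.12·15.7545^0.28 ≈ 6.7519.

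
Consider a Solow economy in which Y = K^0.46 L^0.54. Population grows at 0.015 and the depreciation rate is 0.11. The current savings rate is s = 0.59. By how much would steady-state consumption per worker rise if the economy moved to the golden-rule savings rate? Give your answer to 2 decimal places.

n + δ = 0.015 + 0.11 = 0.125.
Current steady state (s = 0.59): k* = (0.59/0.125)^(1/0.54) ≈ 17.7028, y* = 17.7028^0.46 ≈ 3.7506, c* = (1−0.59)·3.7506 ≈ 1.5377.
Maximizing c = f(k) − (n+δ)·k gives f'(k) = n+δ, i.e. 0.46·k^(0.46−1) = 0.125, so k_gold = (0.46/0.125)^(1/0.54) ≈ 11.1652.
y_gold = 11.1652^0.46 ≈ 3.0340, c_gold = y_gold − 0.125·k_gold ≈ 1.6384.
Gain: Δc = 1.6384 − 1.5377 ≈ 0.1006.

Δc ≈ 0.10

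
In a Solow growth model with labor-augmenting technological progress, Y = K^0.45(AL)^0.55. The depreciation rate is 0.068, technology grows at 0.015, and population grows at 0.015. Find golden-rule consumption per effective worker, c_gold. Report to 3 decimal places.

c_gold ≈ 1.914

n + g + δ = 0.015 + 0.015 + 0.068 = 0.098.
At the golden rule the marginal product of capital equals n+g+δ: 0.45·k^(0.45−1) = 0.098. Solving, k_gold = (0.45/0.098)^(1/0.55) ≈ 15.9813.
y_gold = 15.9813^0.45 ≈ 3.4804.
c_gold = y_gold − (n+g+δ)·k_gold = 3.4804 − 0.098·15.9813 ≈ 1.9142.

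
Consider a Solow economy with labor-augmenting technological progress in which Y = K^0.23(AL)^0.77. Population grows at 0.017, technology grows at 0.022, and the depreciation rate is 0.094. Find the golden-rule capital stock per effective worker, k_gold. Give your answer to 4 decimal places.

Capital per effective worker breaks even when investment replaces (n + g + δ)·k; here n + g + δ = 0.133.
Golden rule sets MPK = n+g+δ: 0.23·k^(0.23−1) = 0.133, so k_gold = (0.23/0.133)^(1/0.77) ≈ 2.0367.

k_gold ≈ 2.0367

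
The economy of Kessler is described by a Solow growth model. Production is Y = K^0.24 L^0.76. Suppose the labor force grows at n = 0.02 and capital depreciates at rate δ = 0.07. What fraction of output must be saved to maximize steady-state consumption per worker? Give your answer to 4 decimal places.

Capital per worker breaks even when investment replaces (n + δ)·k; here n + δ = 0.09.
At the golden rule MPK = n+δ, and in any Cobb-Douglas steady state s = (n+δ)·k/y = MPK·k/y = capital's share 0.24.

s_gold = 0.2400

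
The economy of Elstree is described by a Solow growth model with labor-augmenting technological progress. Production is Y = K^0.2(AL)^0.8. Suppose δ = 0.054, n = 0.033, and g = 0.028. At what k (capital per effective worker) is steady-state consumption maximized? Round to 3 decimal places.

Capital per effective worker breaks even when investment replaces (n + g + δ)·k; here n + g + δ = 0.115.
Setting f'(k) = n+g+δ gives 0.2·k^(0.2−1) = 0.115, hence k_gold = (0.2/0.115)^(1/0.8) ≈ 1.9972.

k_gold ≈ 1.997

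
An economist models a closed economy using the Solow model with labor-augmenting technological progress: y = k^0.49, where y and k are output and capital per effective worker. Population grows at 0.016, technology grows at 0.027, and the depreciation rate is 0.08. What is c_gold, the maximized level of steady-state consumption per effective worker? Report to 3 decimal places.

The effective depreciation rate is n + g + δ = 0.016 + 0.027 + 0.08 = 0.123.
At the golden rule the marginal product of capital equals n+g+δ: 0.49·k^(0.49−1) = 0.123. Solving, k_gold = (0.49/0.123)^(1/0.51) ≈ 15.0328.
y_gold = 15.0328^0.49 ≈ 3.7736.
c_gold = y_gold − (n+g+δ)·k_gold = 3.7736 − 0.123·15.0328 ≈ 1.9245.

c_gold ≈ 1.925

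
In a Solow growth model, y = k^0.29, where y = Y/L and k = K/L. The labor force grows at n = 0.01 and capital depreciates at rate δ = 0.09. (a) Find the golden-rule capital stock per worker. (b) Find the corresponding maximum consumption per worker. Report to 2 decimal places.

(a) k_gold ≈ 4.48; (b) c_gold ≈ 1.10

The effective depreciation rate is n + δ = 0.01 + 0.09 = 0.1.
At the golden rule the marginal product of capital equals n+δ: 0.29·k^(0.29−1) = 0.1. Solving, k_gold = (0.29/0.1)^(1/0.71) ≈ 4.4799.
y_gold = 4.4799^0.29 ≈ 1.5448; c_gold = y_gold − 0.1·k_gold ≈ 1.0968.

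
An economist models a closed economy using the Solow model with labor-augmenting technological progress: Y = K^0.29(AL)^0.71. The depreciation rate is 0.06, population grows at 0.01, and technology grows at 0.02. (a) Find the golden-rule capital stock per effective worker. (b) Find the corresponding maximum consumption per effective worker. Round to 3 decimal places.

n + g + δ = 0.01 + 0.02 + 0.06 = 0.09.
Maximizing c = f(k) − (n+g+δ)·k gives f'(k) = n+g+δ, i.e. 0.29·k^(0.29−1) = 0.09, so k_gold = (0.29/0.09)^(1/0.71) ≈ 5.1965.
y_gold = 5.1965^0.29 ≈ 1.6127; c_gold = y_gold − 0.09·k_gold ≈ 1.1450.

(a) k_gold ≈ 5.197; (b) c_gold ≈ 1.145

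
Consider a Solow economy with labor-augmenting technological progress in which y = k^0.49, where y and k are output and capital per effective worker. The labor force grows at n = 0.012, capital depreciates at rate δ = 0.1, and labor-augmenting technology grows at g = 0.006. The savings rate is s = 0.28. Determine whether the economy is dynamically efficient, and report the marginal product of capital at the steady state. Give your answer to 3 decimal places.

The effective depreciation rate is n + g + δ = 0.012 + 0.006 + 0.1 = 0.118.
Steady-state k*: s·k^0.49 = 0.118·k gives k* = (0.28/0.118)^(1/0.51) ≈ 5.4430.
MPK = 0.49·5.4430^(-0.51) ≈ 0.2065.
MPK > n+g+δ = 0.118, so the economy is dynamically efficient (under-saving).

dynamically efficient; MPK ≈ 0.206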